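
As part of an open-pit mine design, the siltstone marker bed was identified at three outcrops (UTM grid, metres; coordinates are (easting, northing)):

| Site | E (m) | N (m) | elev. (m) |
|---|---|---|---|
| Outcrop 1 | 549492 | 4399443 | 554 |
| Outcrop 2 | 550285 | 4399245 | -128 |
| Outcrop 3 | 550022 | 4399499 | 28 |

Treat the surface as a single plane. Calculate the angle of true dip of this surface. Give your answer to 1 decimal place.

45.7°

Two edge vectors: Outcrop 1→Outcrop 2 = (793, -198, -682), Outcrop 1→Outcrop 3 = (530, 56, -526).
Normal n = (Outcrop 1→Outcrop 2) × (Outcrop 1→Outcrop 3) = (142340, 55658, 149348).
So ∂z/∂E = −n_x/n_z = −0.95308 and ∂z/∂N = −n_y/n_z = −0.37267.
Gradient magnitude |∇z| = √(a² + b²) = √(0.90835 + 0.13889) = 1.02335.
True dip = arctan(1.02335) = 45.7°, dipping toward ENE (azimuth ≈ 069°).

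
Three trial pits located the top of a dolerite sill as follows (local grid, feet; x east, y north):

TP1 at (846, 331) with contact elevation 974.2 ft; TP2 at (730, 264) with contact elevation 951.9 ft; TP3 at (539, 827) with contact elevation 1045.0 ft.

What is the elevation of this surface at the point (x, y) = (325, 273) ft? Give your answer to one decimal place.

920.9 ft

Two edge vectors: TP1→TP2 = (-116, -67, -22.3), TP1→TP3 = (-307, 496, 70.8).
Normal n = (TP1→TP2) × (TP1→TP3) = (6317.2, 15058.9, -78105).
So ∂z/∂x = −n_x/n_z = 0.08088 and ∂z/∂y = −n_y/n_z = 0.19280.
Intercept c from TP1: 974.2 − 68.43 − 63.82 = 841.96.
At (325, 273): z = 26.3 + 52.6 + 841.96 = 920.9 ft.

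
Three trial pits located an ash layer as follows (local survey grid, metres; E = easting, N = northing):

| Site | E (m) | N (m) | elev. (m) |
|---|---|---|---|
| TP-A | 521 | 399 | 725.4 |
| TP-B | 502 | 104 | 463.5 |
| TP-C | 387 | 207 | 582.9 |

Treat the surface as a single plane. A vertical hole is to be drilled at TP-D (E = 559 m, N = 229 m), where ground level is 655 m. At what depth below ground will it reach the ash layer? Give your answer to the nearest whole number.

92 m

Two edge vectors: TP-A→TP-B = (-19, -295, -261.9), TP-A→TP-C = (-134, -192, -142.5).
Normal n = (TP-A→TP-B) × (TP-A→TP-C) = (-8247.3, 32387.1, -35882).
So ∂z/∂E = −n_x/n_z = −0.22985 and ∂z/∂N = −n_y/n_z = 0.90260.
Intercept c from TP-A: 725.4 + 119.75 − 360.14 = 485.01.
At (559, 229): z_contact = −128.5 + 206.7 + 485.01 = 563.2 m.
Depth below ground = 655 − 563.2 = 92 m.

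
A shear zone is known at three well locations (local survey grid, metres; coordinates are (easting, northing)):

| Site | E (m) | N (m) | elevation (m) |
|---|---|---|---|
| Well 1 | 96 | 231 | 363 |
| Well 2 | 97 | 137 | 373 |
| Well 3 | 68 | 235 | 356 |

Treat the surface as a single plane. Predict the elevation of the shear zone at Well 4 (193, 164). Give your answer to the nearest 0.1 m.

Two edge vectors: Well 1→Well 2 = (1, -94, 10), Well 1→Well 3 = (-28, 4, -7).
Normal n = (Well 1→Well 2) × (Well 1→Well 3) = (618, -273, -2628).
So ∂z/∂E = −n_x/n_z = 0.23516 and ∂z/∂N = −n_y/n_z = −0.10388.
Intercept c from Well 1: 363 − 22.58 + 24.00 = 364.42.
At (193, 164): z = 45.4 − 17.0 + 364.42 = 392.8 m.

392.8 m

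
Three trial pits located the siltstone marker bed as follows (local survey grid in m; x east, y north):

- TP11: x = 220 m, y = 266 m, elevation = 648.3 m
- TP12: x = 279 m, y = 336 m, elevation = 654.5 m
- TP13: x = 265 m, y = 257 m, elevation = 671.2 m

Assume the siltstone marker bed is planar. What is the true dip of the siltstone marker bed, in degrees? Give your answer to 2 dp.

28.22°

Let the plane be z = a·x + b·y + c.
TP12−TP11: 59a + 70b = 6.2;  TP13−TP11: 45a − 9b = 22.9.
Solving gives a = 0.45064, b = −0.29125.
Gradient magnitude |∇z| = √(a² + b²) = √(0.20307 + 0.08483) = 0.53657.
True dip = arctan(0.53657) = 28.22°, dipping toward WNW (azimuth ≈ 303°).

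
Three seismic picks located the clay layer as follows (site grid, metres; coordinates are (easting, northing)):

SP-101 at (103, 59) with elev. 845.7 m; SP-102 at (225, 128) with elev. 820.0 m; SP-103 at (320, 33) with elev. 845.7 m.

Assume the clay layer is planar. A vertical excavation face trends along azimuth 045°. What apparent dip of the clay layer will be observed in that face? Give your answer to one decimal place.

13.7°

Let the plane be z = a·E + b·N + c.
SP-102−SP-101: 122a + 69b = −25.7;  SP-103−SP-101: 217a − 26b = 0.
Solving gives a = −0.03683, b = −0.30735.
Unit vector along 045° is (sin 45°, cos 45°) = (0.7071, 0.7071).
Slope in that direction = a·(0.7071) + b·(0.7071) = −0.24337.
Apparent dip = arctan|0.24337| = 13.7° (true dip is 17.2°, so apparent ≤ true as expected).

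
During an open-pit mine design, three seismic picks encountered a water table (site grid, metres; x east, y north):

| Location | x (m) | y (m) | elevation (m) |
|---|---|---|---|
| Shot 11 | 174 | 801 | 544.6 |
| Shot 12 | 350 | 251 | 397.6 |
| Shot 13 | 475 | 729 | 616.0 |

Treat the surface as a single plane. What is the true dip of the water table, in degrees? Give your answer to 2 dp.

Two edge vectors: Shot 11→Shot 12 = (176, -550, -147), Shot 11→Shot 13 = (301, -72, 71.4).
Normal n = (Shot 11→Shot 12) × (Shot 11→Shot 13) = (-49854, -56813.4, 152878).
So ∂z/∂x = −n_x/n_z = 0.32610 and ∂z/∂y = −n_y/n_z = 0.37163.
Gradient magnitude |∇z| = √(a² + b²) = √(0.10634 + 0.13811) = 0.49442.
True dip = arctan(0.49442) = 26.31°, dipping toward SW (azimuth ≈ 221°).

26.31°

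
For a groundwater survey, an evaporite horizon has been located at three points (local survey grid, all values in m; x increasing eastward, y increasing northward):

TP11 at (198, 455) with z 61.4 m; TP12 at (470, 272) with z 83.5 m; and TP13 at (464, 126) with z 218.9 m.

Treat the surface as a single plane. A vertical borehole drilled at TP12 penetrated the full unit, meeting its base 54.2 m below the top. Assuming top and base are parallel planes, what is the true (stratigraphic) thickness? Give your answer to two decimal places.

37.41 m

Let the plane be z = a·x + b·y + c.
TP12−TP11: 272a − 183b = 22.1;  TP13−TP11: 266a − 329b = 157.5.
Solving gives a = −0.52810, b = −0.90569.
|∇z| = √(a²+b²) = 1.04841, so dip δ = arctan(1.04841) = 46.35°.
True thickness = vertical thickness × cos δ = 54.2 × cos 46.35° = 37.41 m.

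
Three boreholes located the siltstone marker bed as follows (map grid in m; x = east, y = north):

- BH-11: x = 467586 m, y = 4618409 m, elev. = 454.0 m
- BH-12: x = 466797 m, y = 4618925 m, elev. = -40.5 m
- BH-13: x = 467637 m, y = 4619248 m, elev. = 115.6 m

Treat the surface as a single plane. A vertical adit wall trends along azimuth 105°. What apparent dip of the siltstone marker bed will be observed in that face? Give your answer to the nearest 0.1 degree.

24.1°

Two edge vectors: BH-11→BH-12 = (-789, 516, -494.5), BH-11→BH-13 = (51, 839, -338.4).
Normal n = (BH-11→BH-12) × (BH-11→BH-13) = (240271.1, -292217.1, -688287).
So ∂z/∂x = −n_x/n_z = 0.34909 and ∂z/∂y = −n_y/n_z = −0.42456.
Unit vector along 105° is (sin 105°, cos 105°) = (0.9659, -0.2588).
Slope in that direction = a·(0.9659) + b·(-0.2588) = 0.44707.
Apparent dip = arctan|0.44707| = 24.1° (true dip is 28.8°, so apparent ≤ true as expected).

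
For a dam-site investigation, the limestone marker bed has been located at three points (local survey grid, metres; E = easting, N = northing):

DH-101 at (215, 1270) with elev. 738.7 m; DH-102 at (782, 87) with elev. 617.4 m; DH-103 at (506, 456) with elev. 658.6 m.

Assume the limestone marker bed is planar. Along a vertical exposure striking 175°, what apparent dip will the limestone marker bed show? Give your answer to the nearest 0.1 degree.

5.1°

Two edge vectors: DH-101→DH-102 = (567, -1183, -121.3), DH-101→DH-103 = (291, -814, -80.1).
Normal n = (DH-101→DH-102) × (DH-101→DH-103) = (-3979.9, 10118.4, -117285).
So ∂z/∂E = −n_x/n_z = −0.03393 and ∂z/∂N = −n_y/n_z = 0.08627.
Unit vector along 175° is (sin 175°, cos 175°) = (0.0872, -0.9962).
Slope in that direction = a·(0.0872) + b·(-0.9962) = −0.08890.
Apparent dip = arctan|0.08890| = 5.1° (true dip is 5.3°, so apparent ≤ true as expected).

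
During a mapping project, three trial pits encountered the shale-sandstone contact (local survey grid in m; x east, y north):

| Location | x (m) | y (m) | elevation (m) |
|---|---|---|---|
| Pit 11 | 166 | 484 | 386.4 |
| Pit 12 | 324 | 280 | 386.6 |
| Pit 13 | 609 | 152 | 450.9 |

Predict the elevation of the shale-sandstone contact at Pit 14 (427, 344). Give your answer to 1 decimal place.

439.2 m

Let the plane be z = a·x + b·y + c.
Pit 12−Pit 11: 158a − 204b = 0.2;  Pit 13−Pit 11: 443a − 332b = 64.5.
Solving gives a = 0.34528, b = 0.26644.
Then c = 386.4 − a·166 − b·484 = 200.13.
At (427, 344): z = 147.4 + 91.7 + 200.13 = 439.2 m.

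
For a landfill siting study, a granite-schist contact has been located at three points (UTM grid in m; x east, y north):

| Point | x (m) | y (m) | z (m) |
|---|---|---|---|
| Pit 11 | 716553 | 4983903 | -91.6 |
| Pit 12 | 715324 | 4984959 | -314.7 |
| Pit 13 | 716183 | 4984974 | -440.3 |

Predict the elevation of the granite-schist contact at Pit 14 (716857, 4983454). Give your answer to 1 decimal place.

Let the plane be z = a·x + b·y + c.
Pit 12−Pit 11: −1229a + 1056b = −223.1;  Pit 13−Pit 11: −370a + 1071b = −348.7.
Solving gives a = −0.139688441, b = −0.373841945.
Then c = -91.6 − a·716553 − b·4983903 = 1963194.56.
At (716857, 4983454): z = −100136.6 − 1863024.1 + 1963194.56 = 33.8 m.

33.8 m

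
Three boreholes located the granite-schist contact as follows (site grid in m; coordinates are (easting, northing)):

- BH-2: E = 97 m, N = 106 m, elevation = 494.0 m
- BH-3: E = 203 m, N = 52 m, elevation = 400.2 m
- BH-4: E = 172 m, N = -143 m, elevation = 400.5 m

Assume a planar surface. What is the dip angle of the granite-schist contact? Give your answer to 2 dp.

39.67°

Two edge vectors: BH-2→BH-3 = (106, -54, -93.8), BH-2→BH-4 = (75, -249, -93.5).
Normal n = (BH-2→BH-3) × (BH-2→BH-4) = (-18307.2, 2876, -22344).
So ∂z/∂E = −n_x/n_z = −0.81933 and ∂z/∂N = −n_y/n_z = 0.12871.
Gradient magnitude |∇z| = √(a² + b²) = √(0.67131 + 0.01657) = 0.82938.
True dip = arctan(0.82938) = 39.67°, dipping toward E (azimuth ≈ 099°).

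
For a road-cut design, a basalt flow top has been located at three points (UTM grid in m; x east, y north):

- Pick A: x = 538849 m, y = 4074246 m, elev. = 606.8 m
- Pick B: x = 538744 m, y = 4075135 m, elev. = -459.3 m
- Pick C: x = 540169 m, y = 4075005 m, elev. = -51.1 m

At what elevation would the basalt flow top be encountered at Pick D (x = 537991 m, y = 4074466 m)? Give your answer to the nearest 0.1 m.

194.1 m

Two edge vectors: Pick A→Pick B = (-105, 889, -1066.1), Pick A→Pick C = (1320, 759, -657.9).
Normal n = (Pick A→Pick B) × (Pick A→Pick C) = (224296.8, -1476331.5, -1253175).
So ∂z/∂x = −n_x/n_z = 0.178982824 and ∂z/∂y = −n_y/n_z = −1.178072895.
Intercept c from Pick A: 606.8 − 96444.72 + 4799758.78 = 4703920.86.
At (537991, 4074466): z = 96291.1 − 4800018.0 + 4703920.86 = 194.1 m.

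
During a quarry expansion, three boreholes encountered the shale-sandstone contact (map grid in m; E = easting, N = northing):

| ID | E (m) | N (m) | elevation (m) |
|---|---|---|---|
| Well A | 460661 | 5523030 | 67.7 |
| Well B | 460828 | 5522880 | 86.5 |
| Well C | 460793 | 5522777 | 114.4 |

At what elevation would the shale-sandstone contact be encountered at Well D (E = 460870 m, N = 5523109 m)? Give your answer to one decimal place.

Let the plane be z = a·E + b·N + c.
Well B−Well A: 167a − 150b = 18.8;  Well C−Well A: 132a − 253b = 46.7.
Solving gives a = −0.100155895, b = −0.236840230.
Then c = 67.7 − a·460661 − b·5523030 = 1354281.31.
At (460870, 5523109): z = −46158.8 − 1308094.4 + 1354281.31 = 28.1 m.

28.1 m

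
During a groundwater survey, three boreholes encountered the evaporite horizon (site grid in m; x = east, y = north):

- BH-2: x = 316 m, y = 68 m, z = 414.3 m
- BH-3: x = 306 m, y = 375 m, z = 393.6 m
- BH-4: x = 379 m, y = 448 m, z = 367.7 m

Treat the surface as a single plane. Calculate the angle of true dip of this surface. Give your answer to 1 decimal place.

16.1°

Two edge vectors: BH-2→BH-3 = (-10, 307, -20.7), BH-2→BH-4 = (63, 380, -46.6).
Normal n = (BH-2→BH-3) × (BH-2→BH-4) = (-6440.2, -1770.1, -23141).
So ∂z/∂x = −n_x/n_z = −0.27830 and ∂z/∂y = −n_y/n_z = −0.07649.
Gradient magnitude |∇z| = √(a² + b²) = √(0.07745 + 0.00585) = 0.28862.
True dip = arctan(0.28862) = 16.1°, dipping toward ENE (azimuth ≈ 075°).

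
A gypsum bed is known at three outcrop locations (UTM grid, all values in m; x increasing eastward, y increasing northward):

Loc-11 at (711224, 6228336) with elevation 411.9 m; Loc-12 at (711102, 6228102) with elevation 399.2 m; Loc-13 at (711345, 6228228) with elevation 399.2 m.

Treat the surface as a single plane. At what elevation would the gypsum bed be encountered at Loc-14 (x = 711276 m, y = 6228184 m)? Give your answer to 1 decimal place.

398.6 m

Let the plane be z = a·x + b·y + c.
Loc-12−Loc-11: −122a − 234b = −12.7;  Loc-13−Loc-11: 121a − 108b = −12.7.
Solving gives a = −0.038568330, b = 0.074381779.
Then c = 411.9 − a·711224 − b·6228336 = −435432.09.
At (711276, 6228184): z = −27432.7 + 463263.4 − 435432.09 = 398.6 m.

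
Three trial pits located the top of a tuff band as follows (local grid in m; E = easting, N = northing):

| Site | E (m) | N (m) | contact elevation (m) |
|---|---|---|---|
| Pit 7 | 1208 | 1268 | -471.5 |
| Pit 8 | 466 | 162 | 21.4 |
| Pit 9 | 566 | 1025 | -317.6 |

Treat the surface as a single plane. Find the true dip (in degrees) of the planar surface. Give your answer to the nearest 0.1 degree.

21.5°

Two edge vectors: Pit 7→Pit 8 = (-742, -1106, 492.9), Pit 7→Pit 9 = (-642, -243, 153.9).
Normal n = (Pit 7→Pit 8) × (Pit 7→Pit 9) = (-50438.7, -202248, -529746).
So ∂z/∂E = −n_x/n_z = −0.09521 and ∂z/∂N = −n_y/n_z = −0.38178.
Gradient magnitude |∇z| = √(a² + b²) = √(0.00907 + 0.14576) = 0.39348.
True dip = arctan(0.39348) = 21.5°, dipping toward NNE (azimuth ≈ 014°).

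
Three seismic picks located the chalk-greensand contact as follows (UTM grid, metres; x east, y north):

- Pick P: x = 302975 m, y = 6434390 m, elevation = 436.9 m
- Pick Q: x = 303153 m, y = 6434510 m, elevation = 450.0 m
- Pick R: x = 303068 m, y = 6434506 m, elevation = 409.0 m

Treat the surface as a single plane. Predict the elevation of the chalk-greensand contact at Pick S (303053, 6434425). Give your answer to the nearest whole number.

Let the plane be z = a·x + b·y + c.
Pick Q−Pick P: 178a + 120b = 13.1;  Pick R−Pick P: 93a + 116b = −27.9.
Solving gives a = 0.51302698, b = −0.65182336.
Then c = 436.9 − a·302975 − b·6434390 = 4039088.23.
At (303053, 6434425): z = 155474.4 − 4194108.5 + 4039088.23 = 454.1 m.

454 m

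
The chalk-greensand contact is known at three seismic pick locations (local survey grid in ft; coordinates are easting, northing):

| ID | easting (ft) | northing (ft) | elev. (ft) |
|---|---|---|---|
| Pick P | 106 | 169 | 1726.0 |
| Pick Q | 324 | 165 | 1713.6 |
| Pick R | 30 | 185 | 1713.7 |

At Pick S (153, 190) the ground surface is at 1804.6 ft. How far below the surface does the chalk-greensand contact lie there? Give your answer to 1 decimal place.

106.2 ft

Let the plane be z = a·easting + b·northing + c.
Pick Q−Pick P: 218a − 4b = −12.4;  Pick R−Pick P: −76a + 16b = −12.3.
Solving gives a = −0.07776, b = −1.13813.
Then c = 1726 − a·106 − b·169 = 1926.59.
At (153, 190): z_contact = −11.90 − 216.24 + 1926.59 = 1698.44 ft.
Depth below ground = 1804.6 − 1698.44 = 106.2 ft.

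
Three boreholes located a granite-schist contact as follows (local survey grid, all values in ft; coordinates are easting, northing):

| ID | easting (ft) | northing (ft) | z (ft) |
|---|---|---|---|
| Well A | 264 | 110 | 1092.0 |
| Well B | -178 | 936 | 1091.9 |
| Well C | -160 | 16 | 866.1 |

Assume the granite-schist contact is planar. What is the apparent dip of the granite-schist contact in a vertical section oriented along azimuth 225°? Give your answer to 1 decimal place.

27.3°

Two edge vectors: Well A→Well B = (-442, 826, -0.1), Well A→Well C = (-424, -94, -225.9).
Normal n = (Well A→Well B) × (Well A→Well C) = (-186602.8, -99805.4, 391772).
So ∂z/∂easting = −n_x/n_z = 0.47630 and ∂z/∂northing = −n_y/n_z = 0.25475.
Unit vector along 225° is (sin 225°, cos 225°) = (-0.7071, -0.7071).
Slope in that direction = a·(-0.7071) + b·(-0.7071) = −0.51694.
Apparent dip = arctan|0.51694| = 27.3° (true dip is 28.4°, so apparent ≤ true as expected).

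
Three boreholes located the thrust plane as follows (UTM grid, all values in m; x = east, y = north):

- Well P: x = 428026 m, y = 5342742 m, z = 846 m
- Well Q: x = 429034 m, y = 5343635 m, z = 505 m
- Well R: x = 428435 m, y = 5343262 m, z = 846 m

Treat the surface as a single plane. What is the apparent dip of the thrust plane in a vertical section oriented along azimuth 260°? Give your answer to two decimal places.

43.42°

Let the plane be z = a·x + b·y + c.
Well Q−Well P: 1008a + 893b = −341;  Well R−Well P: 409a + 520b = 0.
Solving gives a = −1.11576, b = 0.87759.
Unit vector along 260° is (sin 260°, cos 260°) = (-0.9848, -0.1736).
Slope in that direction = a·(-0.9848) + b·(-0.1736) = 0.94642.
Apparent dip = arctan|0.94642| = 43.42° (true dip is 54.8°, so apparent ≤ true as expected).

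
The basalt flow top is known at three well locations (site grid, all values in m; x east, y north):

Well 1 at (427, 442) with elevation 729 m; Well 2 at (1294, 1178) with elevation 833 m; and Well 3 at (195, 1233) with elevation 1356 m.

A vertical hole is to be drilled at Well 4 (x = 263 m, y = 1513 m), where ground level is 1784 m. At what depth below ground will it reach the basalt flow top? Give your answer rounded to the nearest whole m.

273 m

Let the plane be z = a·x + b·y + c.
Well 2−Well 1: 867a + 736b = 104;  Well 3−Well 1: −232a + 791b = 627.
Solving gives a = −0.44272, b = 0.66282.
Then c = 729 − a·427 − b·442 = 625.07.
At (263, 1513): z_contact = −116.4 + 1002.8 + 625.07 = 1511.5 m.
Depth below ground = 1784 − 1511.5 = 273 m.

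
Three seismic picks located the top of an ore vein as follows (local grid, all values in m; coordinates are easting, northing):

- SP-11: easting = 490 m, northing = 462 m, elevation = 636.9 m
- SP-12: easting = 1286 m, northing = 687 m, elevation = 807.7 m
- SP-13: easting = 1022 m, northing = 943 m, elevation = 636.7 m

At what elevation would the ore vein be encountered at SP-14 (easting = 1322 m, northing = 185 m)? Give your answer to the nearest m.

993 m

Let the plane be z = a·easting + b·northing + c.
SP-12−SP-11: 796a + 225b = 170.8;  SP-13−SP-11: 532a + 481b = −0.2.
Solving gives a = 0.31234, b = −0.34587.
Then c = 636.9 − a·490 − b·462 = 643.65.
At (1322, 185): z = 412.9 − 64.0 + 643.65 = 992.6 m.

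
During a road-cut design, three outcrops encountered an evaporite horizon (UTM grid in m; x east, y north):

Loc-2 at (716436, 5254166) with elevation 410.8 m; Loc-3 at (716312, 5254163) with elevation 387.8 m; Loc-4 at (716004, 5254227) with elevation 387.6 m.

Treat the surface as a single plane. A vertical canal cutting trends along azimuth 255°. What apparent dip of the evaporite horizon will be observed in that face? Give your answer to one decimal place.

Two edge vectors: Loc-2→Loc-3 = (-124, -3, -23), Loc-2→Loc-4 = (-432, 61, -23.2).
Normal n = (Loc-2→Loc-3) × (Loc-2→Loc-4) = (1472.6, 7059.2, -8860).
So ∂z/∂x = −n_x/n_z = 0.16621 and ∂z/∂y = −n_y/n_z = 0.79675.
Unit vector along 255° is (sin 255°, cos 255°) = (-0.9659, -0.2588).
Slope in that direction = a·(-0.9659) + b·(-0.2588) = −0.36676.
Apparent dip = arctan|0.36676| = 20.1° (true dip is 39.1°, so apparent ≤ true as expected).

20.1°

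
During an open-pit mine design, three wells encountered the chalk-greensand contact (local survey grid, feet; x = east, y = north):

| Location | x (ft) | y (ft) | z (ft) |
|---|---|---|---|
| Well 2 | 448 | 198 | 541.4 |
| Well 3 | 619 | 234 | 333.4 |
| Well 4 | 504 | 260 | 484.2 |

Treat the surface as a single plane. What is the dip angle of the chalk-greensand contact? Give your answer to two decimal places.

Two edge vectors: Well 2→Well 3 = (171, 36, -208), Well 2→Well 4 = (56, 62, -57.2).
Normal n = (Well 2→Well 3) × (Well 2→Well 4) = (10836.8, -1866.8, 8586).
So ∂z/∂x = −n_x/n_z = −1.26215 and ∂z/∂y = −n_y/n_z = 0.21742.
Gradient magnitude |∇z| = √(a² + b²) = √(1.59302 + 0.04727) = 1.28074.
True dip = arctan(1.28074) = 52.02°, dipping toward E (azimuth ≈ 100°).

52.02°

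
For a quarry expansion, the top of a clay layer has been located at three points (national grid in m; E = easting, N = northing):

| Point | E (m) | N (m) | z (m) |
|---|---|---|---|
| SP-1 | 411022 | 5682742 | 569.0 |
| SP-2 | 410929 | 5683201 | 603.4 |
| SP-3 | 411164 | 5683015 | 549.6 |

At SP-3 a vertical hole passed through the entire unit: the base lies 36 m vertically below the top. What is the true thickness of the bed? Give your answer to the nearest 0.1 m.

35.3 m

Let the plane be z = a·E + b·N + c.
SP-2−SP-1: −93a + 459b = 34.4;  SP-3−SP-1: 142a + 273b = −19.4.
Solving gives a = −0.20201, b = 0.03401.
|∇z| = √(a²+b²) = 0.20486, so dip δ = arctan(0.20486) = 11.58°.
True thickness = vertical thickness × cos δ = 36 × cos 11.58° = 35.3 m.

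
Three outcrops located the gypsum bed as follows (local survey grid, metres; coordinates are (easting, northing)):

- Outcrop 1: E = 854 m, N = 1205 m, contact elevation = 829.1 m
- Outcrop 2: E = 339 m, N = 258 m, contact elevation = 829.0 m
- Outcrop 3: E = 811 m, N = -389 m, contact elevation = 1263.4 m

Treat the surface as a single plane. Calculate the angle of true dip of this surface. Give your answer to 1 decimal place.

Let the plane be z = a·E + b·N + c.
Outcrop 2−Outcrop 1: −515a − 947b = −0.1;  Outcrop 3−Outcrop 1: −43a − 1594b = 434.3.
Solving gives a = 0.52736, b = −0.28669.
Gradient magnitude |∇z| = √(a² + b²) = √(0.27811 + 0.08219) = 0.60025.
True dip = arctan(0.60025) = 31.0°, dipping toward WNW (azimuth ≈ 299°).

31.0°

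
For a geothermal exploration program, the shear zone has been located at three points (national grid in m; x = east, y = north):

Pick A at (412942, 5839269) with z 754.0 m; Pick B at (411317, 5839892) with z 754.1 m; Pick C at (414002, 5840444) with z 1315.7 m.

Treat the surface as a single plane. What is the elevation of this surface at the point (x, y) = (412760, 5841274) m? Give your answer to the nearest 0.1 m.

Two edge vectors: Pick A→Pick B = (-1625, 623, 0.1), Pick A→Pick C = (1060, 1175, 561.7).
Normal n = (Pick A→Pick B) × (Pick A→Pick C) = (349821.6, 912868.5, -2569755).
So ∂z/∂x = −n_x/n_z = 0.136130331 and ∂z/∂y = −n_y/n_z = 0.355235616.
Intercept c from Pick A: 754 − 56213.93 − 2074316.32 = −2129776.25.
At (412760, 5841274): z = 56189.2 + 2075028.6 − 2129776.25 = 1441.5 m.

1441.5 m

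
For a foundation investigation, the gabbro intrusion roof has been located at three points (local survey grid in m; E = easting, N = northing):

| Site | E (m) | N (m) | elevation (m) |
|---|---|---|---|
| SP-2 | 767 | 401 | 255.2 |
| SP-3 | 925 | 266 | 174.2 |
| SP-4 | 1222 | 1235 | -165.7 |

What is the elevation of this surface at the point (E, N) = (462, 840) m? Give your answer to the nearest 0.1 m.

384.2 m

Two edge vectors: SP-2→SP-3 = (158, -135, -81), SP-2→SP-4 = (455, 834, -420.9).
Normal n = (SP-2→SP-3) × (SP-2→SP-4) = (124375.5, 29647.2, 193197).
So ∂z/∂E = −n_x/n_z = −0.643776 and ∂z/∂N = −n_y/n_z = −0.153456.
Intercept c from SP-2: 255.2 + 493.78 + 61.54 = 810.51.
At (462, 840): z = −297.4 − 128.9 + 810.51 = 384.2 m.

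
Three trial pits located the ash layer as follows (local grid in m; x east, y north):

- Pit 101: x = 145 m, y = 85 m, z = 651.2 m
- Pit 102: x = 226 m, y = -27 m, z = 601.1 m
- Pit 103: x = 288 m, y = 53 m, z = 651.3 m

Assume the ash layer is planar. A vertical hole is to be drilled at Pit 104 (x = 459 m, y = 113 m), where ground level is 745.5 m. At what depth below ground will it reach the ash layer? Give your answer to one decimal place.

Two edge vectors: Pit 101→Pit 102 = (81, -112, -50.1), Pit 101→Pit 103 = (143, -32, 0.1).
Normal n = (Pit 101→Pit 102) × (Pit 101→Pit 103) = (-1614.4, -7172.4, 13424).
So ∂z/∂x = −n_x/n_z = 0.12026 and ∂z/∂y = −n_y/n_z = 0.53430.
Intercept c from Pit 101: 651.2 − 17.44 − 45.42 = 588.35.
At (459, 113): z_contact = 55.20 + 60.38 + 588.35 = 703.92 m.
Depth below ground = 745.5 − 703.92 = 41.6 m.

41.6 m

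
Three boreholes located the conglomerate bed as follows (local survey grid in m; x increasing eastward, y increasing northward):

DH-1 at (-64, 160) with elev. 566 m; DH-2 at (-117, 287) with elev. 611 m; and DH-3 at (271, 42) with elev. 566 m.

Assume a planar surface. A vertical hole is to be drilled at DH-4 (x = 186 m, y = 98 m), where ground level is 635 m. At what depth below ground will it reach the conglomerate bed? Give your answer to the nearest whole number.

58 m

Two edge vectors: DH-1→DH-2 = (-53, 127, 45), DH-1→DH-3 = (335, -118, 0).
Normal n = (DH-1→DH-2) × (DH-1→DH-3) = (5310, 15075, -36291).
So ∂z/∂x = −n_x/n_z = 0.14632 and ∂z/∂y = −n_y/n_z = 0.41539.
Intercept c from DH-1: 566 + 9.36 − 66.46 = 508.90.
At (186, 98): z_contact = 27.2 + 40.7 + 508.90 = 576.8 m.
Depth below ground = 635 − 576.8 = 58 m.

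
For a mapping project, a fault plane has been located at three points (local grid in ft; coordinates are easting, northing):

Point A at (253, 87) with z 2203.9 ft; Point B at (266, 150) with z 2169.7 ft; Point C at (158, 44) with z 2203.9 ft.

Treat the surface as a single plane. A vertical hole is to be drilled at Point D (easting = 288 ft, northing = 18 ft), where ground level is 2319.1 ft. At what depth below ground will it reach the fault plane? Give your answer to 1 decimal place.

64.4 ft

Let the plane be z = a·easting + b·northing + c.
Point B−Point A: 13a + 63b = −34.2;  Point C−Point A: −95a − 43b = 0.
Solving gives a = 0.27103, b = −0.59878.
Then c = 2203.9 − a·253 − b·87 = 2187.42.
At (288, 18): z_contact = 78.06 − 10.78 + 2187.42 = 2254.70 ft.
Depth below ground = 2319.1 − 2254.70 = 64.4 ft.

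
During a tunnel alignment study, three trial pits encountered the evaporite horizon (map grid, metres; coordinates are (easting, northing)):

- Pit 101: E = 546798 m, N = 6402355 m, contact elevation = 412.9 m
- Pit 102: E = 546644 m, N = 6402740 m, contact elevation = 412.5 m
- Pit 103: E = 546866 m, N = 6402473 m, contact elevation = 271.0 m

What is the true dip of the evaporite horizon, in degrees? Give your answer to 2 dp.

52.98°

Let the plane be z = a·E + b·N + c.
Pit 102−Pit 101: −154a + 385b = −0.4;  Pit 103−Pit 101: 68a + 118b = −141.9.
Solving gives a = −1.23071, b = −0.49332.
Gradient magnitude |∇z| = √(a² + b²) = √(1.51464 + 0.24337) = 1.32590.
True dip = arctan(1.32590) = 52.98°, dipping toward ENE (azimuth ≈ 068°).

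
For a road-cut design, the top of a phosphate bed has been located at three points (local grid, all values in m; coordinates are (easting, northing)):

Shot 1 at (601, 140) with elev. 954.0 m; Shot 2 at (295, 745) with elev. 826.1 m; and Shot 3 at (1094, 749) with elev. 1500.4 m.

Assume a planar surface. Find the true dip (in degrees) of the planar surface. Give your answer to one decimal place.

41.0°

Two edge vectors: Shot 1→Shot 2 = (-306, 605, -127.9), Shot 1→Shot 3 = (493, 609, 546.4).
Normal n = (Shot 1→Shot 2) × (Shot 1→Shot 3) = (408463.1, 104143.7, -484619).
So ∂z/∂E = −n_x/n_z = 0.84285 and ∂z/∂N = −n_y/n_z = 0.21490.
Gradient magnitude |∇z| = √(a² + b²) = √(0.71040 + 0.04618) = 0.86982.
True dip = arctan(0.86982) = 41.0°, dipping toward WSW (azimuth ≈ 256°).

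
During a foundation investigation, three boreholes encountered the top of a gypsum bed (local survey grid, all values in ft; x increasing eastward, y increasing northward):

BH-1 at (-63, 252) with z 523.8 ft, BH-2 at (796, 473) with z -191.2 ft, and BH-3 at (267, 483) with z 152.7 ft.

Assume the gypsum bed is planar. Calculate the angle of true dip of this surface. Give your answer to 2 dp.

Let the plane be z = a·x + b·y + c.
BH-2−BH-1: 859a + 221b = −715;  BH-3−BH-1: 330a + 231b = −371.1.
Solving gives a = −0.66257, b = −0.65996.
Gradient magnitude |∇z| = √(a² + b²) = √(0.43900 + 0.43555) = 0.93518.
True dip = arctan(0.93518) = 43.08°, dipping toward NE (azimuth ≈ 045°).

43.08°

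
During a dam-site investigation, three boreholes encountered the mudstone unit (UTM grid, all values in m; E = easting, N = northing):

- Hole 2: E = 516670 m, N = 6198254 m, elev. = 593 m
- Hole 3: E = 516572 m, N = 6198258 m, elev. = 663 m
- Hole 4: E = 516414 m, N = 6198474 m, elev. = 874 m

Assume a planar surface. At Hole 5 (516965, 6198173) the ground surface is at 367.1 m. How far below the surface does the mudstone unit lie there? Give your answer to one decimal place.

Two edge vectors: Hole 2→Hole 3 = (-98, 4, 70), Hole 2→Hole 4 = (-256, 220, 281).
Normal n = (Hole 2→Hole 3) × (Hole 2→Hole 4) = (-14276, 9618, -20536).
So ∂z/∂E = −n_x/n_z = −0.695169459 and ∂z/∂N = −n_y/n_z = 0.468348266.
Intercept c from Hole 2: 593 + 359173.20 − 2902941.52 = −2543175.31.
At (516965, 6198173): z_contact = −359378.28 + 2902903.58 − 2543175.31 = 349.99 m.
Depth below ground = 367.1 − 349.99 = 17.1 m.

17.1 m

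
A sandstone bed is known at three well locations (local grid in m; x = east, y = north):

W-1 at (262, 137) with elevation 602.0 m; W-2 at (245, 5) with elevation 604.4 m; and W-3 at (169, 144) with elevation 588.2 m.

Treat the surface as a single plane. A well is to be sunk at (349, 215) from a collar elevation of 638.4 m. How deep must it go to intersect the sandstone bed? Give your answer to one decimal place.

Let the plane be z = a·x + b·y + c.
W-2−W-1: −17a − 132b = 2.4;  W-3−W-1: −93a + 7b = −13.8.
Solving gives a = 0.14561, b = −0.03693.
Then c = 602 − a·262 − b·137 = 568.91.
At (349, 215): z_contact = 50.82 − 7.94 + 568.91 = 611.79 m.
Depth below ground = 638.4 − 611.79 = 26.6 m.

26.6 m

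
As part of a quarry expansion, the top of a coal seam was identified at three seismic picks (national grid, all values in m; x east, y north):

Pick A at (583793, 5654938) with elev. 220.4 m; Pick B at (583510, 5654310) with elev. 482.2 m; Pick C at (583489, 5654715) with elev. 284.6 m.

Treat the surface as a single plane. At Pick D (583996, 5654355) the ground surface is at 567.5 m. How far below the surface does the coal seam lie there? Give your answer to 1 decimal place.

38.2 m

Two edge vectors: Pick A→Pick B = (-283, -628, 261.8), Pick A→Pick C = (-304, -223, 64.2).
Normal n = (Pick A→Pick B) × (Pick A→Pick C) = (18063.8, -61418.6, -127803).
So ∂z/∂x = −n_x/n_z = 0.141340970 and ∂z/∂y = −n_y/n_z = −0.480572444.
Intercept c from Pick A: 220.4 − 82513.87 + 2717607.37 = 2635313.90.
At (583996, 5654355): z_contact = 82542.56 − 2717327.20 + 2635313.90 = 529.27 m.
Depth below ground = 567.5 − 529.27 = 38.2 m.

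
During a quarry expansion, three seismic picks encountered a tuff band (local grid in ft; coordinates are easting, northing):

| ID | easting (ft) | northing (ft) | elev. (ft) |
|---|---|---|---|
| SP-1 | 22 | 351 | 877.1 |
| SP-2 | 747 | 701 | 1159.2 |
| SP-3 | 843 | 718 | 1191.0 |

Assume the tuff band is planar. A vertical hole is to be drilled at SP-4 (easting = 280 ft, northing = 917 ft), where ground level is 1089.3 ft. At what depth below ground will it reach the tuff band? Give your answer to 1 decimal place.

Two edge vectors: SP-1→SP-2 = (725, 350, 282.1), SP-1→SP-3 = (821, 367, 313.9).
Normal n = (SP-1→SP-2) × (SP-1→SP-3) = (6334.3, 4026.6, -21275).
So ∂z/∂easting = −n_x/n_z = 0.29773 and ∂z/∂northing = −n_y/n_z = 0.18926.
Intercept c from SP-1: 877.1 − 6.55 − 66.43 = 804.12.
At (280, 917): z_contact = 83.37 + 173.56 + 804.12 = 1061.04 ft.
Depth below ground = 1089.3 − 1061.04 = 28.3 ft.

28.3 ft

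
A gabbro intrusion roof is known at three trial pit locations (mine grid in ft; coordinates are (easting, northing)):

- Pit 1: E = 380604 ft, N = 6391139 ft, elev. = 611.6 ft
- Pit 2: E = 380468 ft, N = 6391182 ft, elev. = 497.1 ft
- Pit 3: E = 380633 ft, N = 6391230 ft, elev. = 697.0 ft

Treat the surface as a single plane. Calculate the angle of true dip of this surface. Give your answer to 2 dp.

50.20°

Two edge vectors: Pit 1→Pit 2 = (-136, 43, -114.5), Pit 1→Pit 3 = (29, 91, 85.4).
Normal n = (Pit 1→Pit 2) × (Pit 1→Pit 3) = (14091.7, 8293.9, -13623).
So ∂z/∂E = −n_x/n_z = 1.03441 and ∂z/∂N = −n_y/n_z = 0.60882.
Gradient magnitude |∇z| = √(a² + b²) = √(1.06999 + 0.37066) = 1.20027.
True dip = arctan(1.20027) = 50.20°, dipping toward WSW (azimuth ≈ 240°).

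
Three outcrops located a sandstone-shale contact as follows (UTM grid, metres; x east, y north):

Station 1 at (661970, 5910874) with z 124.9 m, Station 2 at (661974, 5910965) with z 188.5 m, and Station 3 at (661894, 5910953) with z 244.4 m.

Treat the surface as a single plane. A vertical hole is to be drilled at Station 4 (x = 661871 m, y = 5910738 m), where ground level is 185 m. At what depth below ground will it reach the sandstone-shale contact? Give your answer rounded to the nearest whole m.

Two edge vectors: Station 1→Station 2 = (4, 91, 63.6), Station 1→Station 3 = (-76, 79, 119.5).
Normal n = (Station 1→Station 2) × (Station 1→Station 3) = (5850.1, -5311.6, 7232).
So ∂z/∂x = −n_x/n_z = −0.80891869 and ∂z/∂y = −n_y/n_z = 0.73445796.
Intercept c from Station 1: 124.9 + 535479.91 − 4341288.49 = −3805683.68.
At (661871, 5910738): z_contact = −535399.8 + 4341188.6 − 3805683.68 = 105.1 m.
Depth below ground = 185 − 105.1 = 80 m.

80 m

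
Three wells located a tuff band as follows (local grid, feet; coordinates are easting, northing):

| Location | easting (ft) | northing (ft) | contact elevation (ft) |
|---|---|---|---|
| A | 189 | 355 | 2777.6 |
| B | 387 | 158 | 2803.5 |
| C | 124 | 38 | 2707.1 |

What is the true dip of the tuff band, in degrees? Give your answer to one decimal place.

18.5°

Let the plane be z = a·easting + b·northing + c.
B−A: 198a − 197b = 25.9;  C−A: −65a − 317b = −70.5.
Solving gives a = 0.29242, b = 0.16244.
Gradient magnitude |∇z| = √(a² + b²) = √(0.08551 + 0.02639) = 0.33451.
True dip = arctan(0.33451) = 18.5°, dipping toward WSW (azimuth ≈ 241°).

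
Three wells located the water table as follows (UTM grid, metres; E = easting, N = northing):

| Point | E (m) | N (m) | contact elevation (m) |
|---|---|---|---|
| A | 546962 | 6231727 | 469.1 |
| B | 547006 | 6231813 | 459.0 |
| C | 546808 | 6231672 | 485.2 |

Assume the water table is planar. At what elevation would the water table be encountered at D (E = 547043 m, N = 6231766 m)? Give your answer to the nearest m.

460 m

Two edge vectors: A→B = (44, 86, -10.1), A→C = (-154, -55, 16.1).
Normal n = (A→B) × (A→C) = (829.1, 847, 10824).
So ∂z/∂E = −n_x/n_z = −0.07659830 and ∂z/∂N = −n_y/n_z = −0.07825203.
Intercept c from A: 469.1 + 41896.36 + 487645.30 = 530010.76.
At (547043, 6231766): z = −41902.6 − 487648.4 + 530010.76 = 459.8 m.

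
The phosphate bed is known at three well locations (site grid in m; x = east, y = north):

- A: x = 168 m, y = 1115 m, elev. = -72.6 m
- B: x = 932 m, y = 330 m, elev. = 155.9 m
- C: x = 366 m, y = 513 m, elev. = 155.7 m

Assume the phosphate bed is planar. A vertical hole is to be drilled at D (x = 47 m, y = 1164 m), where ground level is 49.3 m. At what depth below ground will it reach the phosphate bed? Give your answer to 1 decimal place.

126.1 m

Let the plane be z = a·x + b·y + c.
B−A: 764a − 785b = 228.5;  C−A: 198a − 602b = 228.3.
Solving gives a = −0.136810, b = −0.424233.
Then c = -72.6 − a·168 − b·1115 = 423.40.
At (47, 1164): z_contact = −6.43 − 493.81 + 423.40 = -76.83 m.
Depth below ground = 49.3 − (-76.83) = 126.1 m.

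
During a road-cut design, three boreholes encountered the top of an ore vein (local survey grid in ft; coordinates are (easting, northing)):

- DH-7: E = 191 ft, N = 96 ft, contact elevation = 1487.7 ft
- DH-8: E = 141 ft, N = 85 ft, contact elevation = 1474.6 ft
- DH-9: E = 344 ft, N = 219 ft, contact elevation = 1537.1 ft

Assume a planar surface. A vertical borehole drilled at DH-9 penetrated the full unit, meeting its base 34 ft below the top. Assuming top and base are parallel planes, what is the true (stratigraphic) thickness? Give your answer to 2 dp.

Let the plane be z = a·E + b·N + c.
DH-8−DH-7: −50a − 11b = −13.1;  DH-9−DH-7: 153a + 123b = 49.4.
Solving gives a = 0.23906, b = 0.10425.
|∇z| = √(a²+b²) = 0.26081, so dip δ = arctan(0.26081) = 14.62°.
True thickness = vertical thickness × cos δ = 34 × cos 14.62° = 32.90 ft.

32.90 ft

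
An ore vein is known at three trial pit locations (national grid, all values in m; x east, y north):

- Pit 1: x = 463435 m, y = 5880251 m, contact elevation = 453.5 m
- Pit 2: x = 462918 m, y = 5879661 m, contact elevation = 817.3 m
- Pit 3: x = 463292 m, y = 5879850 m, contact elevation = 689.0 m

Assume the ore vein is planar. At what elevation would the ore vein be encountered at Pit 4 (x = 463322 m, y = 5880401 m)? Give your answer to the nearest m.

Let the plane be z = a·x + b·y + c.
Pit 2−Pit 1: −517a − 590b = 363.8;  Pit 3−Pit 1: −143a − 401b = 235.5.
Solving gives a = −0.05643733, b = −0.56715577.
Then c = 453.5 − a·463435 − b·5880251 = 3361626.79.
At (463322, 5880401): z = −26148.7 − 3335103.3 + 3361626.79 = 374.8 m.

375 m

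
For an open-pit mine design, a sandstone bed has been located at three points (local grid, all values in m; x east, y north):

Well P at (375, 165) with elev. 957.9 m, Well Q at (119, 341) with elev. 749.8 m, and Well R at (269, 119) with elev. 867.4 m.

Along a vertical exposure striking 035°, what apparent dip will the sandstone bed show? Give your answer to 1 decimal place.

27.0°

Two edge vectors: Well P→Well Q = (-256, 176, -208.1), Well P→Well R = (-106, -46, -90.5).
Normal n = (Well P→Well Q) × (Well P→Well R) = (-25500.6, -1109.4, 30432).
So ∂z/∂x = −n_x/n_z = 0.83795 and ∂z/∂y = −n_y/n_z = 0.03646.
Unit vector along 035° is (sin 35°, cos 35°) = (0.5736, 0.8192).
Slope in that direction = a·(0.5736) + b·(0.8192) = 0.51049.
Apparent dip = arctan|0.51049| = 27.0° (true dip is 40.0°, so apparent ≤ true as expected).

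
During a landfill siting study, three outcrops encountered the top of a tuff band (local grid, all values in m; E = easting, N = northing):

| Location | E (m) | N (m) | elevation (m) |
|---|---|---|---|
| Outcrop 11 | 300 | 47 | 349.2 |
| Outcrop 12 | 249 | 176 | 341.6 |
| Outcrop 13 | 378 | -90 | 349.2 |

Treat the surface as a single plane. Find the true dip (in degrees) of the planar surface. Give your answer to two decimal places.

Let the plane be z = a·E + b·N + c.
Outcrop 12−Outcrop 11: −51a + 129b = −7.6;  Outcrop 13−Outcrop 11: 78a − 137b = 0.
Solving gives a = −0.33860, b = −0.19278.
Gradient magnitude |∇z| = √(a² + b²) = √(0.11465 + 0.03716) = 0.38963.
True dip = arctan(0.38963) = 21.29°, dipping toward ENE (azimuth ≈ 060°).

21.29°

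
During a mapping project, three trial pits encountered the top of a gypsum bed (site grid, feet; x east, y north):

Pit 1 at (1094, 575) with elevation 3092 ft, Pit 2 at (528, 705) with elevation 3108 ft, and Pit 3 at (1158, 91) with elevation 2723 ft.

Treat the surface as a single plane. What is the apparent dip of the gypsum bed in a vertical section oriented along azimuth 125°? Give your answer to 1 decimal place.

Two edge vectors: Pit 1→Pit 2 = (-566, 130, 16), Pit 1→Pit 3 = (64, -484, -369).
Normal n = (Pit 1→Pit 2) × (Pit 1→Pit 3) = (-40226, -207830, 265624).
So ∂z/∂x = −n_x/n_z = 0.15144 and ∂z/∂y = −n_y/n_z = 0.78242.
Unit vector along 125° is (sin 125°, cos 125°) = (0.8192, -0.5736).
Slope in that direction = a·(0.8192) + b·(-0.5736) = −0.32473.
Apparent dip = arctan|0.32473| = 18.0° (true dip is 38.6°, so apparent ≤ true as expected).

18.0°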